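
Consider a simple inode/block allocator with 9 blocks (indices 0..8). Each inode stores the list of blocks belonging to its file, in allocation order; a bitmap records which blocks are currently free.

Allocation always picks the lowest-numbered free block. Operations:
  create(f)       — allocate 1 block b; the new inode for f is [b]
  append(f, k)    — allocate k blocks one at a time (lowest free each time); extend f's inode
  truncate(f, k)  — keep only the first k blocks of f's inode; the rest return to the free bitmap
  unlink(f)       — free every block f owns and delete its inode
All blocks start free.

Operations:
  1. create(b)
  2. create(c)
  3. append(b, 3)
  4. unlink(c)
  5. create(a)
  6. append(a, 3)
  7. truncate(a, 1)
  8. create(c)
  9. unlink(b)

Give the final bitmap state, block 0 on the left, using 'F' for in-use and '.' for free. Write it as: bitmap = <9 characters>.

after create(b) → b:[0]  free=[F........]
after create(c) → b:[0], c:[1]  free=[FF.......]
after append(b, 3) → b:[0, 2, 3, 4], c:[1]  free=[FFFFF....]
after unlink(c) → b:[0, 2, 3, 4]  free=[F.FFF....]
after create(a) → a:[1], b:[0, 2, 3, 4]  free=[FFFFF....]
after append(a, 3) → a:[1, 5, 6, 7], b:[0, 2, 3, 4]  free=[FFFFFFFF.]
after truncate(a, 1) → a:[1], b:[0, 2, 3, 4]  free=[FFFFF....]
after create(c) → a:[1], b:[0, 2, 3, 4], c:[5]  free=[FFFFFF...]
after unlink(b) → a:[1], c:[5]  free=[.F...F...]

bitmap = .F...F...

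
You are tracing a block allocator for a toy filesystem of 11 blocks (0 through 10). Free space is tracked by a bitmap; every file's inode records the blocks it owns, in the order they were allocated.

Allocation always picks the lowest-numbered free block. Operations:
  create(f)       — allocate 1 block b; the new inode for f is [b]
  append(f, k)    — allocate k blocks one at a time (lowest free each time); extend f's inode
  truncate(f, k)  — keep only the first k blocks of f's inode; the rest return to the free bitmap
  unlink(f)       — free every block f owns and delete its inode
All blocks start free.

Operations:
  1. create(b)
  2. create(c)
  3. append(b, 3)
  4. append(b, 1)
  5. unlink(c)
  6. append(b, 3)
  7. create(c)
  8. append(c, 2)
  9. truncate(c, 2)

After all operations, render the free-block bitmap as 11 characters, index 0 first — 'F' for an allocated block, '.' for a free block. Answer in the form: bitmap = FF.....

  1. create(b)  ⇒  F..........  {b→[0]}
  2. create(c)  ⇒  FF.........  {b→[0]; c→[1]}
  3. append(b, 3)  ⇒  FFFFF......  {b→[0, 2, 3, 4]; c→[1]}
  4. append(b, 1)  ⇒  FFFFFF.....  {b→[0, 2, 3, 4, 5]; c→[1]}
  5. unlink(c)  ⇒  F.FFFF.....  {b→[0, 2, 3, 4, 5]}
  6. append(b, 3)  ⇒  FFFFFFFF...  {b→[0, 2, 3, 4, 5, 1, 6, 7]}
  7. create(c)  ⇒  FFFFFFFFF..  {b→[0, 2, 3, 4, 5, 1, 6, 7]; c→[8]}
  8. append(c, 2)  ⇒  FFFFFFFFFFF  {b→[0, 2, 3, 4, 5, 1, 6, 7]; c→[8, 9, 10]}
  9. truncate(c, 2)  ⇒  FFFFFFFFFF.  {b→[0, 2, 3, 4, 5, 1, 6, 7]; c→[8, 9]}

bitmap = FFFFFFFFFF.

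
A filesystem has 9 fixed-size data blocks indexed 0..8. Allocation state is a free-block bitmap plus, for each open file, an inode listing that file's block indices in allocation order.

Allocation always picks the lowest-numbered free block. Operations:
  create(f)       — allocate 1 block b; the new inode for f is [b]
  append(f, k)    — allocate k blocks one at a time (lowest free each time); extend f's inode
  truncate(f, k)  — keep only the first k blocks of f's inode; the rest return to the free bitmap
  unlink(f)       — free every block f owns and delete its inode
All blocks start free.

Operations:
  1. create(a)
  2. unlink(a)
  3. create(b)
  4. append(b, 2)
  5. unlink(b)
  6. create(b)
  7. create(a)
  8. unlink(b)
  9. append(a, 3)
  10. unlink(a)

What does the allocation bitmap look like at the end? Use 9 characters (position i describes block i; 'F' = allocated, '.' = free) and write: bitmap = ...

after create(a) → a:[0]  free=[F........]
after unlink(a) →   free=[.........]
after create(b) → b:[0]  free=[F........]
after append(b, 2) → b:[0, 1, 2]  free=[FFF......]
after unlink(b) →   free=[.........]
after create(b) → b:[0]  free=[F........]
after create(a) → a:[1], b:[0]  free=[FF.......]
after unlink(b) → a:[1]  free=[.F.......]
after append(a, 3) → a:[1, 0, 2, 3]  free=[FFFF.....]
after unlink(a) →   free=[.........]

bitmap = .........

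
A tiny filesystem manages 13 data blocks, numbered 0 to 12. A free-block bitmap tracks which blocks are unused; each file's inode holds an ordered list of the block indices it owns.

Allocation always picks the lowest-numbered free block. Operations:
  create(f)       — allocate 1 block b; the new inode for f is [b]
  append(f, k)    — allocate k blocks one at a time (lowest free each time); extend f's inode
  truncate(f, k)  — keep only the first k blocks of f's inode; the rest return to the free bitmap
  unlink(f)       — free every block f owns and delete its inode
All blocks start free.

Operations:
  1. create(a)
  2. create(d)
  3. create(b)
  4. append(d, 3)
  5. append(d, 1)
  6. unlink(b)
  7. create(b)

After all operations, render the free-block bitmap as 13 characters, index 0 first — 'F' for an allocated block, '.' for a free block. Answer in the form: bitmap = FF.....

bitmap = FFFFFFF......

[1] create(a) — a=0 (map F............)
[2] create(d) — a=0 d=1 (map FF...........)
[3] create(b) — a=0 b=2 d=1 (map FFF..........)
[4] append(d, 3) — a=0 b=2 d=1,3,4,5 (map FFFFFF.......)
[5] append(d, 1) — a=0 b=2 d=1,3,4,5,6 (map FFFFFFF......)
[6] unlink(b) — a=0 d=1,3,4,5,6 (map FF.FFFF......)
[7] create(b) — a=0 b=2 d=1,3,4,5,6 (map FFFFFFF......)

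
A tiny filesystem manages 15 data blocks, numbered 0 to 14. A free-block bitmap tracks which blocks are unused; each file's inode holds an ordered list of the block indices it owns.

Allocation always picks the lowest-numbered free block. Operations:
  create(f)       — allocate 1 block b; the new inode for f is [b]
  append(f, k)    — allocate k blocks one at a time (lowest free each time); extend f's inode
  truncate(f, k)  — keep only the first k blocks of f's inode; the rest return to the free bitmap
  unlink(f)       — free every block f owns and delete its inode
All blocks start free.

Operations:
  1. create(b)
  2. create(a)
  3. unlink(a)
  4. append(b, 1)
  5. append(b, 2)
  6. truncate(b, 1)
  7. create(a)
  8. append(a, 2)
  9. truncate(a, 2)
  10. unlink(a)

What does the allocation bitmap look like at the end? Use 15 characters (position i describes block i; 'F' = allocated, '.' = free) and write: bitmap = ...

[1] create(b) — b=0 (map F..............)
[2] create(a) — a=1 b=0 (map FF.............)
[3] unlink(a) — b=0 (map F..............)
[4] append(b, 1) — b=0,1 (map FF.............)
[5] append(b, 2) — b=0,1,2,3 (map FFFF...........)
[6] truncate(b, 1) — b=0 (map F..............)
[7] create(a) — a=1 b=0 (map FF.............)
[8] append(a, 2) — a=1,2,3 b=0 (map FFFF...........)
[9] truncate(a, 2) — a=1,2 b=0 (map FFF............)
[10] unlink(a) — b=0 (map F..............)

bitmap = F..............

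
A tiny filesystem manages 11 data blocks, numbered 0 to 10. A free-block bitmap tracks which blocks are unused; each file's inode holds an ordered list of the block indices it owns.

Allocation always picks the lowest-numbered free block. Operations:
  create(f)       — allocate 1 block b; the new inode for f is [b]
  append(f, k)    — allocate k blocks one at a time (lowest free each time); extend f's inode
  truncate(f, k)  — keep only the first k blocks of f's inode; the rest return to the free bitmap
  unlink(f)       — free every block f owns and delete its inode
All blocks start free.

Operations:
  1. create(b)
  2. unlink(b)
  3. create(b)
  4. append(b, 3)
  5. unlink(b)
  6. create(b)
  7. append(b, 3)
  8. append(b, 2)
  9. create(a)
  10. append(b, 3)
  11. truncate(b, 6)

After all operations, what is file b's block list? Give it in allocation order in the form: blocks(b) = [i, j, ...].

blocks(b) = [0, 1, 2, 3, 4, 5]

after create(b) → b:[0]  free=[F..........]
after unlink(b) →   free=[...........]
after create(b) → b:[0]  free=[F..........]
after append(b, 3) → b:[0, 1, 2, 3]  free=[FFFF.......]
after unlink(b) →   free=[...........]
after create(b) → b:[0]  free=[F..........]
after append(b, 3) → b:[0, 1, 2, 3]  free=[FFFF.......]
after append(b, 2) → b:[0, 1, 2, 3, 4, 5]  free=[FFFFFF.....]
after create(a) → a:[6], b:[0, 1, 2, 3, 4, 5]  free=[FFFFFFF....]
after append(b, 3) → a:[6], b:[0, 1, 2, 3, 4, 5, 7, 8, 9]  free=[FFFFFFFFFF.]
after truncate(b, 6) → a:[6], b:[0, 1, 2, 3, 4, 5]  free=[FFFFFFF....]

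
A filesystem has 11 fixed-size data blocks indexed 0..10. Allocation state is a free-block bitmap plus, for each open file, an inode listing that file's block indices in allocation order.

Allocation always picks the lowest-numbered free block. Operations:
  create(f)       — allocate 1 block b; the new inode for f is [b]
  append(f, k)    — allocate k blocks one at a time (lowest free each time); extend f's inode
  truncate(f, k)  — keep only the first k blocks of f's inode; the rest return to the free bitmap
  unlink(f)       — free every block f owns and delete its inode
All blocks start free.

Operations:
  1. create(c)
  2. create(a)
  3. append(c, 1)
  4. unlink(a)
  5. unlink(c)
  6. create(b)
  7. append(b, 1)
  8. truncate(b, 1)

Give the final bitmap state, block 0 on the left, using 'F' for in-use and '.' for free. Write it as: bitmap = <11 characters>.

bitmap = F..........

after create(c) → c:[0]  free=[F..........]
after create(a) → a:[1], c:[0]  free=[FF.........]
after append(c, 1) → a:[1], c:[0, 2]  free=[FFF........]
after unlink(a) → c:[0, 2]  free=[F.F........]
after unlink(c) →   free=[...........]
after create(b) → b:[0]  free=[F..........]
after append(b, 1) → b:[0, 1]  free=[FF.........]
after truncate(b, 1) → b:[0]  free=[F..........]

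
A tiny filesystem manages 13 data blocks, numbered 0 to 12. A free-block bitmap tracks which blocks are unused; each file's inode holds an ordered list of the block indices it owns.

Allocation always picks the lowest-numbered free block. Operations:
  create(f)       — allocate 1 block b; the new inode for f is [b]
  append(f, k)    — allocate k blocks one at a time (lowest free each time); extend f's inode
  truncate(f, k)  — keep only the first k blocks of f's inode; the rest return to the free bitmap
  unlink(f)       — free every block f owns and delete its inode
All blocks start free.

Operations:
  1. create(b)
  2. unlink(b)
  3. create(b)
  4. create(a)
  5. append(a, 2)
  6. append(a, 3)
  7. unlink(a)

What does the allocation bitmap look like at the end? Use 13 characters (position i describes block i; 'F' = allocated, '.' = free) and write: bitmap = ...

bitmap = F............

  1. create(b)  ⇒  F............  {b→[0]}
  2. unlink(b)  ⇒  .............  {}
  3. create(b)  ⇒  F............  {b→[0]}
  4. create(a)  ⇒  FF...........  {a→[1]; b→[0]}
  5. append(a, 2)  ⇒  FFFF.........  {a→[1, 2, 3]; b→[0]}
  6. append(a, 3)  ⇒  FFFFFFF......  {a→[1, 2, 3, 4, 5, 6]; b→[0]}
  7. unlink(a)  ⇒  F............  {b→[0]}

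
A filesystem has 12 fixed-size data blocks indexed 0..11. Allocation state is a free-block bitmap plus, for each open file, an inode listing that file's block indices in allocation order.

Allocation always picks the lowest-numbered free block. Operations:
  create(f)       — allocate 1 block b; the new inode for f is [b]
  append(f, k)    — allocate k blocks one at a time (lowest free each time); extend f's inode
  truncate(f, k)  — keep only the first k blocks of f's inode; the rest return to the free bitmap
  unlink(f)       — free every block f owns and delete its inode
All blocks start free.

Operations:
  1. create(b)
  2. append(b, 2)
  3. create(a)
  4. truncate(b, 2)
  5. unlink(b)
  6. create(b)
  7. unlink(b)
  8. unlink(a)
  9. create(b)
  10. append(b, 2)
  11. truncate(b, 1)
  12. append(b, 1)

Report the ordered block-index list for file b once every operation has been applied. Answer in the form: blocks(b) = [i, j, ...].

[1] create(b) — b=0 (map F...........)
[2] append(b, 2) — b=0,1,2 (map FFF.........)
[3] create(a) — a=3 b=0,1,2 (map FFFF........)
[4] truncate(b, 2) — a=3 b=0,1 (map FF.F........)
[5] unlink(b) — a=3 (map ...F........)
[6] create(b) — a=3 b=0 (map F..F........)
[7] unlink(b) — a=3 (map ...F........)
[8] unlink(a) —  (map ............)
[9] create(b) — b=0 (map F...........)
[10] append(b, 2) — b=0,1,2 (map FFF.........)
[11] truncate(b, 1) — b=0 (map F...........)
[12] append(b, 1) — b=0,1 (map FF..........)

blocks(b) = [0, 1]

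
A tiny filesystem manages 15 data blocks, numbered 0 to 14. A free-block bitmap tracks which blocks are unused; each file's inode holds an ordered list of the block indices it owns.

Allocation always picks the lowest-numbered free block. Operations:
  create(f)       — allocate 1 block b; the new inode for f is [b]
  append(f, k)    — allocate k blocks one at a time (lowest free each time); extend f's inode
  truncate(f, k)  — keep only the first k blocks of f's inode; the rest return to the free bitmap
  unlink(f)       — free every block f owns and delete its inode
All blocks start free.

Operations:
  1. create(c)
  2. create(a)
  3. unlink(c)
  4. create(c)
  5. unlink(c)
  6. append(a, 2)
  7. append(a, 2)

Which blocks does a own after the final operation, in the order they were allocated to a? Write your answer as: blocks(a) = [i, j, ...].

create(c): bitmap=F.............. | c=[0]
create(a): bitmap=FF............. | a=[1] c=[0]
unlink(c): bitmap=.F............. | a=[1]
create(c): bitmap=FF............. | a=[1] c=[0]
unlink(c): bitmap=.F............. | a=[1]
append(a, 2): bitmap=FFF............ | a=[1, 0, 2]
append(a, 2): bitmap=FFFFF.......... | a=[1, 0, 2, 3, 4]

blocks(a) = [1, 0, 2, 3, 4]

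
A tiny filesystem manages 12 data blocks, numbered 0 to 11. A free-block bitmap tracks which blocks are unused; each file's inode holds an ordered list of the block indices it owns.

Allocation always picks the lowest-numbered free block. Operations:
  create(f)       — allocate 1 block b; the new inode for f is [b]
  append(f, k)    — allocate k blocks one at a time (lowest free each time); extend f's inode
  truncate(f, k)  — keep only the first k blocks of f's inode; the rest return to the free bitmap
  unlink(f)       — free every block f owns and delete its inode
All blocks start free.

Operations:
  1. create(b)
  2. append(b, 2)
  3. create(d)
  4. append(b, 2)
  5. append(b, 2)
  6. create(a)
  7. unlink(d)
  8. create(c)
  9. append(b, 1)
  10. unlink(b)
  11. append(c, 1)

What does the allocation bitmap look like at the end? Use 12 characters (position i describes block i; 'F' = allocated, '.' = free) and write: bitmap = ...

bitmap = F..F....F...

[1] create(b) — b=0 (map F...........)
[2] append(b, 2) — b=0,1,2 (map FFF.........)
[3] create(d) — b=0,1,2 d=3 (map FFFF........)
[4] append(b, 2) — b=0,1,2,4,5 d=3 (map FFFFFF......)
[5] append(b, 2) — b=0,1,2,4,5,6,7 d=3 (map FFFFFFFF....)
[6] create(a) — a=8 b=0,1,2,4,5,6,7 d=3 (map FFFFFFFFF...)
[7] unlink(d) — a=8 b=0,1,2,4,5,6,7 (map FFF.FFFFF...)
[8] create(c) — a=8 b=0,1,2,4,5,6,7 c=3 (map FFFFFFFFF...)
[9] append(b, 1) — a=8 b=0,1,2,4,5,6,7,9 c=3 (map FFFFFFFFFF..)
[10] unlink(b) — a=8 c=3 (map ...F....F...)
[11] append(c, 1) — a=8 c=3,0 (map F..F....F...)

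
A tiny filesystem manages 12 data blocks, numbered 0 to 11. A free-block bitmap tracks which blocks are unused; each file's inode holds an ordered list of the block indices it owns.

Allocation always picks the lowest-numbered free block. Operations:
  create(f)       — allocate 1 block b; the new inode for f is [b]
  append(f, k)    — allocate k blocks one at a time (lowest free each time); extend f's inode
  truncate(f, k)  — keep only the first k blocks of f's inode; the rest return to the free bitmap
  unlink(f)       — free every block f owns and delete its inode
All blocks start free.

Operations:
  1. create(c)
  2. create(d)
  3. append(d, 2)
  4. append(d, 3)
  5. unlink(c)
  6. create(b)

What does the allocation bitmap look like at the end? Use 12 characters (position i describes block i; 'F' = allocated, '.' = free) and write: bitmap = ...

bitmap = FFFFFFF.....

  1. create(c)  ⇒  F...........  {c→[0]}
  2. create(d)  ⇒  FF..........  {c→[0]; d→[1]}
  3. append(d, 2)  ⇒  FFFF........  {c→[0]; d→[1, 2, 3]}
  4. append(d, 3)  ⇒  FFFFFFF.....  {c→[0]; d→[1, 2, 3, 4, 5, 6]}
  5. unlink(c)  ⇒  .FFFFFF.....  {d→[1, 2, 3, 4, 5, 6]}
  6. create(b)  ⇒  FFFFFFF.....  {b→[0]; d→[1, 2, 3, 4, 5, 6]}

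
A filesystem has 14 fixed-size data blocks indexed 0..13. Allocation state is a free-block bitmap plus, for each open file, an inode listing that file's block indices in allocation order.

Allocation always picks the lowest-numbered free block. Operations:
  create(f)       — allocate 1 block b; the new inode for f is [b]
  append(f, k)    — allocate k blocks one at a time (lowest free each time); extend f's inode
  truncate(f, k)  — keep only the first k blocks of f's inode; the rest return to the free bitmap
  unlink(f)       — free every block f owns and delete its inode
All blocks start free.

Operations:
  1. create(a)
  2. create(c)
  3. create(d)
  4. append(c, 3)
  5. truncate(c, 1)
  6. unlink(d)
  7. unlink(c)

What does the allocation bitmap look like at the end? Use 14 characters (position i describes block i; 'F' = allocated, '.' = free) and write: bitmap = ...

create(a): bitmap=F............. | a=[0]
create(c): bitmap=FF............ | a=[0] c=[1]
create(d): bitmap=FFF........... | a=[0] c=[1] d=[2]
append(c, 3): bitmap=FFFFFF........ | a=[0] c=[1, 3, 4, 5] d=[2]
truncate(c, 1): bitmap=FFF........... | a=[0] c=[1] d=[2]
unlink(d): bitmap=FF............ | a=[0] c=[1]
unlink(c): bitmap=F............. | a=[0]

bitmap = F.............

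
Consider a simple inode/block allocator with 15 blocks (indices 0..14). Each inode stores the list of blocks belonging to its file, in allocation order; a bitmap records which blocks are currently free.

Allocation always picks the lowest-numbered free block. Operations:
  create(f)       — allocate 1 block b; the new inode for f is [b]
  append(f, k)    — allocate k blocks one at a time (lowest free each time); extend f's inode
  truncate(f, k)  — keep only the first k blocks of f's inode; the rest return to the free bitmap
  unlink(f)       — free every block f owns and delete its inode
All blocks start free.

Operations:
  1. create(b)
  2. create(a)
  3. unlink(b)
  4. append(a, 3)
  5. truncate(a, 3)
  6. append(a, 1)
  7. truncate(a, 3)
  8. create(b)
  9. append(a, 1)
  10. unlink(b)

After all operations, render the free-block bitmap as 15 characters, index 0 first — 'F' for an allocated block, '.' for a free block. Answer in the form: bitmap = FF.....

bitmap = FFF.F..........

create(b): bitmap=F.............. | b=[0]
create(a): bitmap=FF............. | a=[1] b=[0]
unlink(b): bitmap=.F............. | a=[1]
append(a, 3): bitmap=FFFF........... | a=[1, 0, 2, 3]
truncate(a, 3): bitmap=FFF............ | a=[1, 0, 2]
append(a, 1): bitmap=FFFF........... | a=[1, 0, 2, 3]
truncate(a, 3): bitmap=FFF............ | a=[1, 0, 2]
create(b): bitmap=FFFF........... | a=[1, 0, 2] b=[3]
append(a, 1): bitmap=FFFFF.......... | a=[1, 0, 2, 4] b=[3]
unlink(b): bitmap=FFF.F.......... | a=[1, 0, 2, 4]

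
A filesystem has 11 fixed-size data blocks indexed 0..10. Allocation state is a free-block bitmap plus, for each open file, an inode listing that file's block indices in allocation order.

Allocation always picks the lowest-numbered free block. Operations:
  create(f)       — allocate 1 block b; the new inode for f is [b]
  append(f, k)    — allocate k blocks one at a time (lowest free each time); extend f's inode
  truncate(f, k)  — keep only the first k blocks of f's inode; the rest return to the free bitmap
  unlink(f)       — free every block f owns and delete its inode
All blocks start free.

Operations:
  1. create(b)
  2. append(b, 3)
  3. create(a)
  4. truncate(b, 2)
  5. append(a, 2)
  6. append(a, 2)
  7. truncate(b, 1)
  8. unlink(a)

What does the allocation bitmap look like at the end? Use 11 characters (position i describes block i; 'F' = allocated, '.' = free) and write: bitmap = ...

create(b): bitmap=F.......... | b=[0]
append(b, 3): bitmap=FFFF....... | b=[0, 1, 2, 3]
create(a): bitmap=FFFFF...... | a=[4] b=[0, 1, 2, 3]
truncate(b, 2): bitmap=FF..F...... | a=[4] b=[0, 1]
append(a, 2): bitmap=FFFFF...... | a=[4, 2, 3] b=[0, 1]
append(a, 2): bitmap=FFFFFFF.... | a=[4, 2, 3, 5, 6] b=[0, 1]
truncate(b, 1): bitmap=F.FFFFF.... | a=[4, 2, 3, 5, 6] b=[0]
unlink(a): bitmap=F.......... | b=[0]

bitmap = F..........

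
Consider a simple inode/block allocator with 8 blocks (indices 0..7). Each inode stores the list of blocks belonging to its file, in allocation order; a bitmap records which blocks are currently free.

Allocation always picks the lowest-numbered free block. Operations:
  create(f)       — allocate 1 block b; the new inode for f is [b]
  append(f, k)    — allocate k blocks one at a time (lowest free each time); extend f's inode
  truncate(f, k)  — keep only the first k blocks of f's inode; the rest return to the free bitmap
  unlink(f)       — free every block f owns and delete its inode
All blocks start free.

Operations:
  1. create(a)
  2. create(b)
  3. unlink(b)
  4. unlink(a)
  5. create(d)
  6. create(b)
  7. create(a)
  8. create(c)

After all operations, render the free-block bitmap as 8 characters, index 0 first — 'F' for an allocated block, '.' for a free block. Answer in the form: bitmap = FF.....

bitmap = FFFF....

after create(a) → a:[0]  free=[F.......]
after create(b) → a:[0], b:[1]  free=[FF......]
after unlink(b) → a:[0]  free=[F.......]
after unlink(a) →   free=[........]
after create(d) → d:[0]  free=[F.......]
after create(b) → b:[1], d:[0]  free=[FF......]
after create(a) → a:[2], b:[1], d:[0]  free=[FFF.....]
after create(c) → a:[2], b:[1], c:[3], d:[0]  free=[FFFF....]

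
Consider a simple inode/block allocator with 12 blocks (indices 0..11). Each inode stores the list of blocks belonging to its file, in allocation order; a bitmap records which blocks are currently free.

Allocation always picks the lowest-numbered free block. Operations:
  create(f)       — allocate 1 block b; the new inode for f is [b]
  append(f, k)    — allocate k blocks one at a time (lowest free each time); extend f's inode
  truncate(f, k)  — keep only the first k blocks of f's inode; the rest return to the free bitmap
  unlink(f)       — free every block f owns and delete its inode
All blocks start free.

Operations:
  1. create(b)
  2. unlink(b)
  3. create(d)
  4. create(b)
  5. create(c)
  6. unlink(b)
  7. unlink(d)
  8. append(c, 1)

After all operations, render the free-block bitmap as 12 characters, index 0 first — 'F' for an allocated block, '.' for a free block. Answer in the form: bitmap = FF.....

bitmap = F.F.........

[1] create(b) — b=0 (map F...........)
[2] unlink(b) —  (map ............)
[3] create(d) — d=0 (map F...........)
[4] create(b) — b=1 d=0 (map FF..........)
[5] create(c) — b=1 c=2 d=0 (map FFF.........)
[6] unlink(b) — c=2 d=0 (map F.F.........)
[7] unlink(d) — c=2 (map ..F.........)
[8] append(c, 1) — c=2,0 (map F.F.........)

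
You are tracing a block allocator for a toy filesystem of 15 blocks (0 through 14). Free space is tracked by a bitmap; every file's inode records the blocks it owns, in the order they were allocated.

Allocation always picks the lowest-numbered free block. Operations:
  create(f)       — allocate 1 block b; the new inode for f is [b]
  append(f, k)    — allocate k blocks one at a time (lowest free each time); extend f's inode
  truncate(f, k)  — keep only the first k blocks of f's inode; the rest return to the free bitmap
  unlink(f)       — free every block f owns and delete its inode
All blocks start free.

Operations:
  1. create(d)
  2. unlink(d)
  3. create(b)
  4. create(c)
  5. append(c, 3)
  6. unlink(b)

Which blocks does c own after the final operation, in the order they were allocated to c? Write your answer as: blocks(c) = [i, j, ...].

blocks(c) = [1, 2, 3, 4]

  1. create(d)  ⇒  F..............  {d→[0]}
  2. unlink(d)  ⇒  ...............  {}
  3. create(b)  ⇒  F..............  {b→[0]}
  4. create(c)  ⇒  FF.............  {b→[0]; c→[1]}
  5. append(c, 3)  ⇒  FFFFF..........  {b→[0]; c→[1, 2, 3, 4]}
  6. unlink(b)  ⇒  .FFFF..........  {c→[1, 2, 3, 4]}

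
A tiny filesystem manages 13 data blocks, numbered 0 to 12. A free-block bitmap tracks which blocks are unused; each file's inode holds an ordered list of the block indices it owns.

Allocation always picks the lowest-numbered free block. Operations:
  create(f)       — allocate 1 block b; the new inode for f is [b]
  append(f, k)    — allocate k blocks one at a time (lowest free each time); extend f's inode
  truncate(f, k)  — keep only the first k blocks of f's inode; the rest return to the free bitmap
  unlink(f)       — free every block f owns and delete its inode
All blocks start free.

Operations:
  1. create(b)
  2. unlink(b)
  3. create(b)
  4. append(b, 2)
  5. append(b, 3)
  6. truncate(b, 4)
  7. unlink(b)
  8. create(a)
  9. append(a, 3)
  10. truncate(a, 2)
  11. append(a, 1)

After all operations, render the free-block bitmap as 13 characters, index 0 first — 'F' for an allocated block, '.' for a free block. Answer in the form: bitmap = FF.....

bitmap = FFF..........

create(b): bitmap=F............ | b=[0]
unlink(b): bitmap=............. | 
create(b): bitmap=F............ | b=[0]
append(b, 2): bitmap=FFF.......... | b=[0, 1, 2]
append(b, 3): bitmap=FFFFFF....... | b=[0, 1, 2, 3, 4, 5]
truncate(b, 4): bitmap=FFFF......... | b=[0, 1, 2, 3]
unlink(b): bitmap=............. | 
create(a): bitmap=F............ | a=[0]
append(a, 3): bitmap=FFFF......... | a=[0, 1, 2, 3]
truncate(a, 2): bitmap=FF........... | a=[0, 1]
append(a, 1): bitmap=FFF.......... | a=[0, 1, 2]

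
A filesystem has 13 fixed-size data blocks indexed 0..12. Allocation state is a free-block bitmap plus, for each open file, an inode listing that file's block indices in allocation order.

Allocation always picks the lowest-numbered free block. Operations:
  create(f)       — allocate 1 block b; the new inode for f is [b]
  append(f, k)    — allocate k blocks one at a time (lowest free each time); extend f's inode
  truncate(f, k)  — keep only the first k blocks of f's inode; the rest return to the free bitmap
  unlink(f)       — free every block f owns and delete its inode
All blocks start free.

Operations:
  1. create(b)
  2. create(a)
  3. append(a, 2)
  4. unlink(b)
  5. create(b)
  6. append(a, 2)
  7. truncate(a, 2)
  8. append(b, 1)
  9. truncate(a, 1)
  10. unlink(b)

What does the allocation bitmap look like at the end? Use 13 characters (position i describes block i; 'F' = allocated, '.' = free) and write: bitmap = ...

create(b): bitmap=F............ | b=[0]
create(a): bitmap=FF........... | a=[1] b=[0]
append(a, 2): bitmap=FFFF......... | a=[1, 2, 3] b=[0]
unlink(b): bitmap=.FFF......... | a=[1, 2, 3]
create(b): bitmap=FFFF......... | a=[1, 2, 3] b=[0]
append(a, 2): bitmap=FFFFFF....... | a=[1, 2, 3, 4, 5] b=[0]
truncate(a, 2): bitmap=FFF.......... | a=[1, 2] b=[0]
append(b, 1): bitmap=FFFF......... | a=[1, 2] b=[0, 3]
truncate(a, 1): bitmap=FF.F......... | a=[1] b=[0, 3]
unlink(b): bitmap=.F........... | a=[1]

bitmap = .F...........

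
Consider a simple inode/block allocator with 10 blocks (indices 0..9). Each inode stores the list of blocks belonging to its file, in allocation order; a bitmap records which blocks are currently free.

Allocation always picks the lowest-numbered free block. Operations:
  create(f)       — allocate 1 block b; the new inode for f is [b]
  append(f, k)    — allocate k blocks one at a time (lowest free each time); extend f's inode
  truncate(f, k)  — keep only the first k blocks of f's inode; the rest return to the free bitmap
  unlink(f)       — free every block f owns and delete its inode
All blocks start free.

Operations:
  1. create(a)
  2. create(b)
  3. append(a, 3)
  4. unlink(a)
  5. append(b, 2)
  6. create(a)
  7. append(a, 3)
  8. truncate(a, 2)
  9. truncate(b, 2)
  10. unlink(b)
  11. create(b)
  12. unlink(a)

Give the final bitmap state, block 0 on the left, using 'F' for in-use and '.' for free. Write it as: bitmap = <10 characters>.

create(a): bitmap=F......... | a=[0]
create(b): bitmap=FF........ | a=[0] b=[1]
append(a, 3): bitmap=FFFFF..... | a=[0, 2, 3, 4] b=[1]
unlink(a): bitmap=.F........ | b=[1]
append(b, 2): bitmap=FFF....... | b=[1, 0, 2]
create(a): bitmap=FFFF...... | a=[3] b=[1, 0, 2]
append(a, 3): bitmap=FFFFFFF... | a=[3, 4, 5, 6] b=[1, 0, 2]
truncate(a, 2): bitmap=FFFFF..... | a=[3, 4] b=[1, 0, 2]
truncate(b, 2): bitmap=FF.FF..... | a=[3, 4] b=[1, 0]
unlink(b): bitmap=...FF..... | a=[3, 4]
create(b): bitmap=F..FF..... | a=[3, 4] b=[0]
unlink(a): bitmap=F......... | b=[0]

bitmap = F.........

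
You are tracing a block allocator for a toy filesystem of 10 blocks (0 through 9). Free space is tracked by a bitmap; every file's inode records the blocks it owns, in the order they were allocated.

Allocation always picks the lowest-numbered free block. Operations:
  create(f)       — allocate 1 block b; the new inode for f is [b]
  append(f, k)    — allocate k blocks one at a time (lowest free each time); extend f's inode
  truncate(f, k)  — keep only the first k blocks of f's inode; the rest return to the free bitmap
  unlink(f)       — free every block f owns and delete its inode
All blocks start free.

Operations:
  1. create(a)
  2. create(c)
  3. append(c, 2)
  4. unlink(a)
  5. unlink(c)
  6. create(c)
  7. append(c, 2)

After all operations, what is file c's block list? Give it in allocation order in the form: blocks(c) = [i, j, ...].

blocks(c) = [0, 1, 2]

[1] create(a) — a=0 (map F.........)
[2] create(c) — a=0 c=1 (map FF........)
[3] append(c, 2) — a=0 c=1,2,3 (map FFFF......)
[4] unlink(a) — c=1,2,3 (map .FFF......)
[5] unlink(c) —  (map ..........)
[6] create(c) — c=0 (map F.........)
[7] append(c, 2) — c=0,1,2 (map FFF.......)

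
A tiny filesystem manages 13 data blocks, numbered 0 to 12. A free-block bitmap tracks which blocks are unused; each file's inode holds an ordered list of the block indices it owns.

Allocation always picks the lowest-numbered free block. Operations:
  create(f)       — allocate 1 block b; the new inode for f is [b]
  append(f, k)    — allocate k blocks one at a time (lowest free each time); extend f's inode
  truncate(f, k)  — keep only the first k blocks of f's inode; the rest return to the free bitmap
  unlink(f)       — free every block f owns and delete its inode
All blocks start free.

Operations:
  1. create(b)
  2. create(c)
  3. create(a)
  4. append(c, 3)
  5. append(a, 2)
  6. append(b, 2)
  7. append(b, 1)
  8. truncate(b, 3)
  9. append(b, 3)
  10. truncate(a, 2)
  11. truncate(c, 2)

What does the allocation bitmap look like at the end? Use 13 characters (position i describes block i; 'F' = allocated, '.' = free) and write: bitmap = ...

bitmap = FFFF..F.FFFFF

create(b): bitmap=F............ | b=[0]
create(c): bitmap=FF........... | b=[0] c=[1]
create(a): bitmap=FFF.......... | a=[2] b=[0] c=[1]
append(c, 3): bitmap=FFFFFF....... | a=[2] b=[0] c=[1, 3, 4, 5]
append(a, 2): bitmap=FFFFFFFF..... | a=[2, 6, 7] b=[0] c=[1, 3, 4, 5]
append(b, 2): bitmap=FFFFFFFFFF... | a=[2, 6, 7] b=[0, 8, 9] c=[1, 3, 4, 5]
append(b, 1): bitmap=FFFFFFFFFFF.. | a=[2, 6, 7] b=[0, 8, 9, 10] c=[1, 3, 4, 5]
truncate(b, 3): bitmap=FFFFFFFFFF... | a=[2, 6, 7] b=[0, 8, 9] c=[1, 3, 4, 5]
append(b, 3): bitmap=FFFFFFFFFFFFF | a=[2, 6, 7] b=[0, 8, 9, 10, 11, 12] c=[1, 3, 4, 5]
truncate(a, 2): bitmap=FFFFFFF.FFFFF | a=[2, 6] b=[0, 8, 9, 10, 11, 12] c=[1, 3, 4, 5]
truncate(c, 2): bitmap=FFFF..F.FFFFF | a=[2, 6] b=[0, 8, 9, 10, 11, 12] c=[1, 3]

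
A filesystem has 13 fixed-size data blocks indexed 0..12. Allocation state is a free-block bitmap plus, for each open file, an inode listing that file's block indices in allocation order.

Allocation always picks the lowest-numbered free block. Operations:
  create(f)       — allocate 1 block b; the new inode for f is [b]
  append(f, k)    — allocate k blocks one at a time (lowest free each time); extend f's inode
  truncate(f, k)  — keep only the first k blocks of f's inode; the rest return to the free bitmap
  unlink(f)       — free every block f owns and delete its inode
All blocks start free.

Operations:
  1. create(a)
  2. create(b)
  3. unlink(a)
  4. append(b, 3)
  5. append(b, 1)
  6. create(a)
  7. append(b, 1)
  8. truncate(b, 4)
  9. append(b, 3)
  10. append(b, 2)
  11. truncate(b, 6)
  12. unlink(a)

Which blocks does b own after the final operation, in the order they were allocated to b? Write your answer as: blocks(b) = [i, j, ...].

blocks(b) = [1, 0, 2, 3, 4, 6]

after create(a) → a:[0]  free=[F............]
after create(b) → a:[0], b:[1]  free=[FF...........]
after unlink(a) → b:[1]  free=[.F...........]
after append(b, 3) → b:[1, 0, 2, 3]  free=[FFFF.........]
after append(b, 1) → b:[1, 0, 2, 3, 4]  free=[FFFFF........]
after create(a) → a:[5], b:[1, 0, 2, 3, 4]  free=[FFFFFF.......]
after append(b, 1) → a:[5], b:[1, 0, 2, 3, 4, 6]  free=[FFFFFFF......]
after truncate(b, 4) → a:[5], b:[1, 0, 2, 3]  free=[FFFF.F.......]
after append(b, 3) → a:[5], b:[1, 0, 2, 3, 4, 6, 7]  free=[FFFFFFFF.....]
after append(b, 2) → a:[5], b:[1, 0, 2, 3, 4, 6, 7, 8, 9]  free=[FFFFFFFFFF...]
after truncate(b, 6) → a:[5], b:[1, 0, 2, 3, 4, 6]  free=[FFFFFFF......]
after unlink(a) → b:[1, 0, 2, 3, 4, 6]  free=[FFFFF.F......]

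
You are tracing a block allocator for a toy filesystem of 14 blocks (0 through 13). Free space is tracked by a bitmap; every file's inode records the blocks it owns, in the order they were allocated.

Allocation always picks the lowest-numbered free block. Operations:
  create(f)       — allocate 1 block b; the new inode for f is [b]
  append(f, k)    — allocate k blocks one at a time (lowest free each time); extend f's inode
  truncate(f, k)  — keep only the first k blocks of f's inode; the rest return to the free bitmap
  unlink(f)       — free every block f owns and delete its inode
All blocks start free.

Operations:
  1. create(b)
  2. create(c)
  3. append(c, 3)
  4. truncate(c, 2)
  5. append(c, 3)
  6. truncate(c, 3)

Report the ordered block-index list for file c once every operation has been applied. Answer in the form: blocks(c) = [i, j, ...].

after create(b) → b:[0]  free=[F.............]
after create(c) → b:[0], c:[1]  free=[FF............]
after append(c, 3) → b:[0], c:[1, 2, 3, 4]  free=[FFFFF.........]
after truncate(c, 2) → b:[0], c:[1, 2]  free=[FFF...........]
after append(c, 3) → b:[0], c:[1, 2, 3, 4, 5]  free=[FFFFFF........]
after truncate(c, 3) → b:[0], c:[1, 2, 3]  free=[FFFF..........]

blocks(c) = [1, 2, 3]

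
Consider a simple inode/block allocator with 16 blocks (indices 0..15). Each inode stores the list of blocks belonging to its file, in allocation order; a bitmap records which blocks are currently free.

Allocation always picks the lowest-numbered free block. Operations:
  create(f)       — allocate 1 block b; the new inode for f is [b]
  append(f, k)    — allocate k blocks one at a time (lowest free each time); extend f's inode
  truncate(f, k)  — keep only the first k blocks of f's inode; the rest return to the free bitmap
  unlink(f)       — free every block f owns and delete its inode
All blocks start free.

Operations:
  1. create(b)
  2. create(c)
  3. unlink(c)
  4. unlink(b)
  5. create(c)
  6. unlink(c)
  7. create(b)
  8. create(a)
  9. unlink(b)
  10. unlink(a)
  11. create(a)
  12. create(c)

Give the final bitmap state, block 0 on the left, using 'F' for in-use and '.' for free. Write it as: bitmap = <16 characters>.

bitmap = FF..............

create(b): bitmap=F............... | b=[0]
create(c): bitmap=FF.............. | b=[0] c=[1]
unlink(c): bitmap=F............... | b=[0]
unlink(b): bitmap=................ | 
create(c): bitmap=F............... | c=[0]
unlink(c): bitmap=................ | 
create(b): bitmap=F............... | b=[0]
create(a): bitmap=FF.............. | a=[1] b=[0]
unlink(b): bitmap=.F.............. | a=[1]
unlink(a): bitmap=................ | 
create(a): bitmap=F............... | a=[0]
create(c): bitmap=FF.............. | a=[0] c=[1]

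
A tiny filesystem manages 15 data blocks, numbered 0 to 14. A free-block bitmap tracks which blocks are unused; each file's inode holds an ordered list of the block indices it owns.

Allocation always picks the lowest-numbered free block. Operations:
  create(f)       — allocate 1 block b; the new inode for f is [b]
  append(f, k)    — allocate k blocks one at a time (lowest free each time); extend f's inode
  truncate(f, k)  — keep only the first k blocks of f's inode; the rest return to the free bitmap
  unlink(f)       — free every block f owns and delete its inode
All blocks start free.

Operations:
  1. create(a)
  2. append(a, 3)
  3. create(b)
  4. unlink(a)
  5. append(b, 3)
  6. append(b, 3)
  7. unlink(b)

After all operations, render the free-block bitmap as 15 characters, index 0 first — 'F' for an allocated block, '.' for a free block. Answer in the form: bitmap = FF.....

after create(a) → a:[0]  free=[F..............]
after append(a, 3) → a:[0, 1, 2, 3]  free=[FFFF...........]
after create(b) → a:[0, 1, 2, 3], b:[4]  free=[FFFFF..........]
after unlink(a) → b:[4]  free=[....F..........]
after append(b, 3) → b:[4, 0, 1, 2]  free=[FFF.F..........]
after append(b, 3) → b:[4, 0, 1, 2, 3, 5, 6]  free=[FFFFFFF........]
after unlink(b) →   free=[...............]

bitmap = ...............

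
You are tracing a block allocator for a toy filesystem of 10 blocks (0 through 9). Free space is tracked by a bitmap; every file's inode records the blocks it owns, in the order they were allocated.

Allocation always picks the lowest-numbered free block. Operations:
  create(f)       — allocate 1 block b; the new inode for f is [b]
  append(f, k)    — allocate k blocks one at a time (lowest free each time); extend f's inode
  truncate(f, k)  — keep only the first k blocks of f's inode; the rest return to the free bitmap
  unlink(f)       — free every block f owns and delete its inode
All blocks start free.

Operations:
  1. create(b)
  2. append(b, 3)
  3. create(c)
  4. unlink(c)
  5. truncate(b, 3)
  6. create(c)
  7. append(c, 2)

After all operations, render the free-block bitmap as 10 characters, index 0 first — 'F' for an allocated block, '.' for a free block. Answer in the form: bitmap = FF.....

  1. create(b)  ⇒  F.........  {b→[0]}
  2. append(b, 3)  ⇒  FFFF......  {b→[0, 1, 2, 3]}
  3. create(c)  ⇒  FFFFF.....  {b→[0, 1, 2, 3]; c→[4]}
  4. unlink(c)  ⇒  FFFF......  {b→[0, 1, 2, 3]}
  5. truncate(b, 3)  ⇒  FFF.......  {b→[0, 1, 2]}
  6. create(c)  ⇒  FFFF......  {b→[0, 1, 2]; c→[3]}
  7. append(c, 2)  ⇒  FFFFFF....  {b→[0, 1, 2]; c→[3, 4, 5]}

bitmap = FFFFFF....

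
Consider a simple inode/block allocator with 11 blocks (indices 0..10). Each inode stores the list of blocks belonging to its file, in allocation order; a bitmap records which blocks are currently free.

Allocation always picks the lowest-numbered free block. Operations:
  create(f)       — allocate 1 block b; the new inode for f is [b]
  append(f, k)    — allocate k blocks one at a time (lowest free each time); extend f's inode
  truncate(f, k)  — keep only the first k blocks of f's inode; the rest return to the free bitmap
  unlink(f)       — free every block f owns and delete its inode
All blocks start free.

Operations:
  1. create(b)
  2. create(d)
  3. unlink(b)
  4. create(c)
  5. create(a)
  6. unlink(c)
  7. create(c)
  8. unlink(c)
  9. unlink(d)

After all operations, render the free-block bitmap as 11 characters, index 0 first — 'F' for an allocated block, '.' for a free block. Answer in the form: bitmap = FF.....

bitmap = ..F........

after create(b) → b:[0]  free=[F..........]
after create(d) → b:[0], d:[1]  free=[FF.........]
after unlink(b) → d:[1]  free=[.F.........]
after create(c) → c:[0], d:[1]  free=[FF.........]
after create(a) → a:[2], c:[0], d:[1]  free=[FFF........]
after unlink(c) → a:[2], d:[1]  free=[.FF........]
after create(c) → a:[2], c:[0], d:[1]  free=[FFF........]
after unlink(c) → a:[2], d:[1]  free=[.FF........]
after unlink(d) → a:[2]  free=[..F........]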